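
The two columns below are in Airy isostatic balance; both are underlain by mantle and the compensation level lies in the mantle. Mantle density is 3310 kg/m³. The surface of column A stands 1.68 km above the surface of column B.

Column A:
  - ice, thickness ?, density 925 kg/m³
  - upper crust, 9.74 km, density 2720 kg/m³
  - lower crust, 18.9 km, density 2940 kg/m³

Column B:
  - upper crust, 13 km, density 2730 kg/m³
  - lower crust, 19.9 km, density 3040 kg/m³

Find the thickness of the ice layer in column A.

2.4 km

Take the compensation level at the base of the deeper column (depth z_c below the surface of column A) and equate Σ ρ_i t_i down to z_c; mantle fills any gap and the z_c terms cancel.
Column A: x×925 + 9.74×2720 + 18.9×2940 + (z_c − 28.64 − x)×3310
Column B: 1.68×0 + 13×2730 + 19.9×3040 + (z_c − 1.68 − 32.9)×3310
The z_c×3310 term appears on both sides and cancels. Collect the known terms of each column as K = Σ(ρt)_known − 3310 × (depth of known layers): K_A = 82058.8 − 3310×28.64 = −12739.6; K_B = 95986 − 3310×(1.68 + 32.9) = −18473.8.
Balance: K_A − x×(3310 − 925) = K_B, so x = (K_A − K_B)/(3310 − 925) = 5734.2/2385 = 2.4 km.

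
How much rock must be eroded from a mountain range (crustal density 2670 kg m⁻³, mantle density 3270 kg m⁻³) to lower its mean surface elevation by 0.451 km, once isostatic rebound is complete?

Net drop Δ = e − u = e − e ρ_c/ρ_m = e (ρ_m − ρ_c)/ρ_m.
e = Δ ρ_m/(ρ_m − ρ_c) = 0.451 km × 3270/600 = 2.46 km.

2.46 km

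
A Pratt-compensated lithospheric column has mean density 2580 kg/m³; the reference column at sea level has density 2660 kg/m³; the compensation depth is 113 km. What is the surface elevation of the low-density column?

ρ_ref D = ρ (D + h) → h = D (ρ_ref − ρ)/ρ.
h = 113 km × (2660 − 2580)/2580 = 3.5 km.

3.5 km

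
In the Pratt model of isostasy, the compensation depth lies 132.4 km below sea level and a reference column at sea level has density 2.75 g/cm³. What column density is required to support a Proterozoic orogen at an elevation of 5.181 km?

Pratt balance: ρ_ref D = ρ (D + h).
ρ = ρ_ref D/(D + h) = 2.75 × 132.4 km/(132.4 km + 5.181 km) = 2.65 g/cm³.

2.65 g/cm³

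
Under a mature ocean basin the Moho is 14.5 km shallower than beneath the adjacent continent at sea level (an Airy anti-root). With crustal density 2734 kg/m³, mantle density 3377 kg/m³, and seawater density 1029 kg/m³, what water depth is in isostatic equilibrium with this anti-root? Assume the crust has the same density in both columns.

5.47 km

Replacing a thickness d of crust by seawater at the top must be balanced by replacing crust with mantle at the base: d (ρ_c − ρ_w) = a (ρ_m − ρ_c).
d = a (ρ_m − ρ_c)/(ρ_c − ρ_w) = 14.5 km × 643/1705 = 5.47 km.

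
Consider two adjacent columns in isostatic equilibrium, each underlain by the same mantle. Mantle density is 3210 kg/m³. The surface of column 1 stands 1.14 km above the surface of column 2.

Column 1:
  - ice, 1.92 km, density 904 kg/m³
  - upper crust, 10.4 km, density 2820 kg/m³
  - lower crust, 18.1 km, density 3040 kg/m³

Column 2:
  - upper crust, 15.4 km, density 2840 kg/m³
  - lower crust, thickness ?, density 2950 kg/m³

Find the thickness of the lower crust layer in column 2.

Take the compensation level at the base of the deeper column (depth z_c below the surface of column 1) and equate Σ ρ_i t_i down to z_c; mantle fills any gap and the z_c terms cancel.
Column 1: 1.92×904 + 10.4×2820 + 18.1×3040 + (z_c − 30.42)×3210
Column 2: 1.14×0 + 15.4×2840 + x×2950 + (z_c − 1.14 − 15.4 − x)×3210
The z_c×3210 term appears on both sides and cancels. Collect the known terms of each column as K = Σ(ρt)_known − 3210 × (depth of known layers): K_1 = 86087.68 − 3210×30.42 = −11560.52; K_2 = 43736 − 3210×(1.14 + 15.4) = −9357.4.
Balance: K_1 = K_2 − x×(3210 − 2950), so x = (K_2 − K_1)/(3210 − 2950) = 2203.12/260 = 8.47 km.

8.47 km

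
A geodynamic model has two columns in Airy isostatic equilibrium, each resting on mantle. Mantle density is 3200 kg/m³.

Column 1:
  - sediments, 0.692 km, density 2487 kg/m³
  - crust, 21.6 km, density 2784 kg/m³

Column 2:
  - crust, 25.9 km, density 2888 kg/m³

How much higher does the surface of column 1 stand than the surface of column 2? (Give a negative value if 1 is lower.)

0.437 km

For any compensation level in the mantle, the mantle terms cancel and isostasy reduces to e = (Σt_1 − Σt_2) − (Σ(ρt)_1 − Σ(ρt)_2) / ρ_m.
Σt_1 = 22.292 km; Σt_2 = 25.9 km; Σ(ρt)_1 = 61855.404; Σ(ρt)_2 = 74799.2 (in km·kg/m³).
e = (22.292 − 25.9) − (61855.404 − 74799.2) / 3200 = 0.437 km.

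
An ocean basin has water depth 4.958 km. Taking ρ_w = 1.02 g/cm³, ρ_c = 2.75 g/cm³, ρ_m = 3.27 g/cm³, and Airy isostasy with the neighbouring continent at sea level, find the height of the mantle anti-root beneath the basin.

16.5 km

Equating mass per unit area of the two columns: replacing crust with seawater at the top is compensated by replacing crust with mantle at the base: d (ρ_c − ρ_w) = a (ρ_m − ρ_c).
a = d (ρ_c − ρ_w)/(ρ_m − ρ_c) = 4.958 km × 1.73/0.52 = 16.5 km.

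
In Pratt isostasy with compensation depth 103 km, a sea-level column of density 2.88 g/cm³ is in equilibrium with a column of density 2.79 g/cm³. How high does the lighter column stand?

3.32 km

ρ_ref D = ρ (D + h) → h = D (ρ_ref − ρ)/ρ.
h = 103 km × (2.88 − 2.79)/2.79 = 3.32 km.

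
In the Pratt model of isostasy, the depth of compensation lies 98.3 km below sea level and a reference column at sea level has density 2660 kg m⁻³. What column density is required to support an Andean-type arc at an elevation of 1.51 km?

Pratt balance: ρ_ref D = ρ (D + h).
ρ = ρ_ref D/(D + h) = 2660 × 98.3 km/(98.3 km + 1.51 km) = 2620 kg m⁻³.

2620 kg m⁻³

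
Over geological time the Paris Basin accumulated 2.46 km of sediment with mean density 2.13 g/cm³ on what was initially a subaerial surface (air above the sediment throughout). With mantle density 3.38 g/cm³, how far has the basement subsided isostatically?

Subaerial load: s = t ρ_sed / ρ_m = 2.46 km × 2.13/3.38 = 1.55 km.

1.55 km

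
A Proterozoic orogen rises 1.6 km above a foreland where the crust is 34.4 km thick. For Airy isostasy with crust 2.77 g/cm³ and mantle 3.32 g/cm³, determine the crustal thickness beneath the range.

44.1 km

Root depth r = h ρ_c / (ρ_m − ρ_c) = 1.6 km × 2.77 / 0.55 = 8.058 km.
Total thickness = T + h + r = 34.4 km + 1.6 km + 8.058 km = 44.1 km.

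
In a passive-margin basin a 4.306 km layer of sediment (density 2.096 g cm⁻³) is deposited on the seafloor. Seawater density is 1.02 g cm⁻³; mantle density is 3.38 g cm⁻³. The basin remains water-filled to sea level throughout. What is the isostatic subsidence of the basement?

1.96 km

Submarine loading: the sediment displaces seawater, and the subsidence is in turn flooded, so s (ρ_m − ρ_w) = t (ρ_sed − ρ_w).
s = 4.306 km × (2.096 − 1.02) / (3.38 − 1.02) = 1.96 km.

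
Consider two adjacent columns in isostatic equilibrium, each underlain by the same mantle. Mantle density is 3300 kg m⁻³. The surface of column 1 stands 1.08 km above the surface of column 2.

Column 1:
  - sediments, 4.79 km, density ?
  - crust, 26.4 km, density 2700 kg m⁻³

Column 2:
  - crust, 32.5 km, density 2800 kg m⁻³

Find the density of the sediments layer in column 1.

Take the compensation level at the base of the deeper column (depth z_c below the surface of column 1) and equate Σ ρ_i t_i down to z_c; mantle fills any gap and the z_c terms cancel.
Column 1: 4.79×ρ + 26.4×2700 + (z_c − 31.19)×3300
Column 2: 1.08×0 + 32.5×2800 + (z_c − 1.08 − 32.5)×3300
The z_c×3300 term appears on both sides and cancels. Collect the known terms of each column as K = Σ(ρt)_known − 3300 × (depth of known layers): K_1 = 71280 − 3300×31.19 = −31647; K_2 = 91000 − 3300×(1.08 + 32.5) = −19814.
Balance: K_1 + 4.79×ρ = K_2, so ρ = (K_2 − K_1)/4.79 = 11833/4.79 = 2470 kg m⁻³.

2470 kg m⁻³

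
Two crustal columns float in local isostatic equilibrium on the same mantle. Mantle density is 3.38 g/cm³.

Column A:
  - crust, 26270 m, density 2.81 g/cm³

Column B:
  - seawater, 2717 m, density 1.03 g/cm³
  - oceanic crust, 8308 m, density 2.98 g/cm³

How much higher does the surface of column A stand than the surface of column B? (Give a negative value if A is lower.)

1560 m

For any compensation level in the mantle, the mantle terms cancel and isostasy reduces to e = (Σt_A − Σt_B) − (Σ(ρt)_A − Σ(ρt)_B) / ρ_m.
Σt_A = 26270 m; Σt_B = 11025 m; Σ(ρt)_A = 73818.7; Σ(ρt)_B = 27556.35 (in m·g/cm³).
e = (26270 − 11025) − (73818.7 − 27556.35) / 3.38 = 1560 m.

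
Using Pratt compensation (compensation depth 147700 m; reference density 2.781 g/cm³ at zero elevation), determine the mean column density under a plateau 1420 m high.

2.75 g/cm³

Pratt balance: ρ_ref D = ρ (D + h).
ρ = ρ_ref D/(D + h) = 2.781 × 147700 m/(147700 m + 1420 m) = 2.75 g/cm³.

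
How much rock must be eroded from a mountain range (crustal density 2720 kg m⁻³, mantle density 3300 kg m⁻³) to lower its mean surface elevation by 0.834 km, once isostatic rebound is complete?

Net drop Δ = e − u = e − e ρ_c/ρ_m = e (ρ_m − ρ_c)/ρ_m.
e = Δ ρ_m/(ρ_m − ρ_c) = 0.834 km × 3300/580 = 4.75 km.

4.75 km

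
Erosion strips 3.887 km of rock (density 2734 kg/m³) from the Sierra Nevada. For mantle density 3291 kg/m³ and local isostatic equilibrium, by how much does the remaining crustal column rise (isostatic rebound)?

Unloading: uplift u = e ρ_c/ρ_m = 3.887 km × 2734/3291 = 3.23 km.

3.23 km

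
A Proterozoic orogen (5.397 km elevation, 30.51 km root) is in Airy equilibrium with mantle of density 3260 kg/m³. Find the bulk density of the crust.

2770 kg/m³

ρ_c h = (ρ_m − ρ_c) r → ρ_c (h + r) = ρ_m r → ρ_c = ρ_m r / (h + r).
ρ_c = 3260 × 30.51 km / (5.397 km + 30.51 km) = 2770 kg/m³.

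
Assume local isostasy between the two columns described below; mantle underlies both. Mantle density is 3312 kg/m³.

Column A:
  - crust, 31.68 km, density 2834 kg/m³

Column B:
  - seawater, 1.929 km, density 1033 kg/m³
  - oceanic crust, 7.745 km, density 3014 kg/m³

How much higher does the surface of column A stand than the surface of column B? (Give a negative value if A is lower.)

For any compensation level in the mantle, the mantle terms cancel and isostasy reduces to e = (Σt_A − Σt_B) − (Σ(ρt)_A − Σ(ρt)_B) / ρ_m.
Σt_A = 31.68 km; Σt_B = 9.674 km; Σ(ρt)_A = 89781.12; Σ(ρt)_B = 25336.087 (in km·kg/m³).
e = (31.68 − 9.674) − (89781.12 − 25336.087) / 3312 = 2.55 km.

2.55 km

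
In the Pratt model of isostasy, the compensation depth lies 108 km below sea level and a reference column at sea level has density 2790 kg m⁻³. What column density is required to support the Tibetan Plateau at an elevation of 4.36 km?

2680 kg m⁻³

Pratt balance: ρ_ref D = ρ (D + h).
ρ = ρ_ref D/(D + h) = 2790 × 108 km/(108 km + 4.36 km) = 2680 kg m⁻³.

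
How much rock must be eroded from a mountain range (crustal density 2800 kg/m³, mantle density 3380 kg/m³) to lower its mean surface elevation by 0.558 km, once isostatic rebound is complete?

3.25 km

Net drop Δ = e − u = e − e ρ_c/ρ_m = e (ρ_m − ρ_c)/ρ_m.
e = Δ ρ_m/(ρ_m − ρ_c) = 0.558 km × 3380/580 = 3.25 km.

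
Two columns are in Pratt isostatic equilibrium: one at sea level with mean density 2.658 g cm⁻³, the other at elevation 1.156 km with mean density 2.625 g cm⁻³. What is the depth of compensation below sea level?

ρ_ref D = ρ (D + h) → D (ρ_ref − ρ) = ρ h.
D = ρ h/(ρ_ref − ρ) = 2.625 × 1.156 km/(2.658 − 2.625) = 92 km.

92 km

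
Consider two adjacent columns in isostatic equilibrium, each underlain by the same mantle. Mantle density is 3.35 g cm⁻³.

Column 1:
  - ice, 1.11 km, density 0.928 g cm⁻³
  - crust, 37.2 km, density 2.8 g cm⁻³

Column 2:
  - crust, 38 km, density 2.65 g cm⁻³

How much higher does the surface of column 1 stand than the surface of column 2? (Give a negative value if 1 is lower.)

For any compensation level in the mantle, the mantle terms cancel and isostasy reduces to e = (Σt_1 − Σt_2) − (Σ(ρt)_1 − Σ(ρt)_2) / ρ_m.
Σt_1 = 38.31 km; Σt_2 = 38 km; Σ(ρt)_1 = 105.19008; Σ(ρt)_2 = 100.7 (in km·g cm⁻³).
e = (38.31 − 38) − (105.19008 − 100.7) / 3.35 = −1.03 km.

−1.03 km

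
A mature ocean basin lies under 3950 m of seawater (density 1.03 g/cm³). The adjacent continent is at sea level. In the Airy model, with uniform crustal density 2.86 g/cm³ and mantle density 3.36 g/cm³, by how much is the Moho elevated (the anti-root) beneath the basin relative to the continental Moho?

14500 m

In Airy isostatic equilibrium: replacing crust with seawater at the top is compensated by replacing crust with mantle at the base: d (ρ_c − ρ_w) = a (ρ_m − ρ_c).
a = d (ρ_c − ρ_w)/(ρ_m − ρ_c) = 3950 m × 1.83/0.5 = 14500 m.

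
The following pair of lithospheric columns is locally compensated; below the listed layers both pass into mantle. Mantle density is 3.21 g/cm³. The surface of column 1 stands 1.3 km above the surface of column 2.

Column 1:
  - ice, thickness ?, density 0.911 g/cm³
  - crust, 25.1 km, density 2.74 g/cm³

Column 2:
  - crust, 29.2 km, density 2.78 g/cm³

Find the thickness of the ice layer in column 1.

2.15 km

Take the compensation level at the base of the deeper column (depth z_c below the surface of column 1) and equate Σ ρ_i t_i down to z_c; mantle fills any gap and the z_c terms cancel.
Column 1: x×0.911 + 25.1×2.74 + (z_c − 25.1 − x)×3.21
Column 2: 1.3×0 + 29.2×2.78 + (z_c − 1.3 − 29.2)×3.21
The z_c×3.21 term appears on both sides and cancels. Collect the known terms of each column as K = Σ(ρt)_known − 3.21 × (depth of known layers): K_1 = 68.774 − 3.21×25.1 = −11.797; K_2 = 81.176 − 3.21×(1.3 + 29.2) = −16.729.
Balance: K_1 − x×(3.21 − 0.911) = K_2, so x = (K_1 − K_2)/(3.21 − 0.911) = 4.932/2.299 = 2.15 km.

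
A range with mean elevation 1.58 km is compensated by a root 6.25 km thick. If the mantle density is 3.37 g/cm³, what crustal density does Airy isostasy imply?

ρ_c h = (ρ_m − ρ_c) r → ρ_c (h + r) = ρ_m r → ρ_c = ρ_m r / (h + r).
ρ_c = 3.37 × 6.25 km / (1.58 km + 6.25 km) = 2.69 g/cm³.

2.69 g/cm³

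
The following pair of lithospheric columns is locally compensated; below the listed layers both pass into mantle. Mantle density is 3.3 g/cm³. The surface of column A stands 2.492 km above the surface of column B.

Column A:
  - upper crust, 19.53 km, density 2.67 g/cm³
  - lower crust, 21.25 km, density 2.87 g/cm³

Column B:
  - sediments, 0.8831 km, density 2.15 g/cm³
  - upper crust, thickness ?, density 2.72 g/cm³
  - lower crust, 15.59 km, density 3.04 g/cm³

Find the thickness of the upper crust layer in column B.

14 km

Take the compensation level at the base of the deeper column (depth z_c below the surface of column A) and equate Σ ρ_i t_i down to z_c; mantle fills any gap and the z_c terms cancel.
Column A: 19.53×2.67 + 21.25×2.87 + (z_c − 40.78)×3.3
Column B: 2.492×0 + 0.8831×2.15 + x×2.72 + 15.59×3.04 + (z_c − 2.492 − 16.4731 − x)×3.3
The z_c×3.3 term appears on both sides and cancels. Collect the known terms of each column as K = Σ(ρt)_known − 3.3 × (depth of known layers): K_A = 113.1326 − 3.3×40.78 = −21.4414; K_B = 49.292265 − 3.3×(2.492 + 16.4731) = −13.292565.
Balance: K_A = K_B − x×(3.3 − 2.72), so x = (K_B − K_A)/(3.3 − 2.72) = 8.14884/0.58 = 14 km.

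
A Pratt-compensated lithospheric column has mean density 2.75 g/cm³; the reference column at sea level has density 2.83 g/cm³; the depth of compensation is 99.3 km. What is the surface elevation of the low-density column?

ρ_ref D = ρ (D + h) → h = D (ρ_ref − ρ)/ρ.
h = 99.3 km × (2.83 − 2.75)/2.75 = 2.89 km.

2.89 km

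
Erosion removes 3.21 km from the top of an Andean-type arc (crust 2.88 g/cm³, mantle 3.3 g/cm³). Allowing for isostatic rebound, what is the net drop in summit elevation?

0.409 km

Rebound u = e ρ_c/ρ_m = 3.21 km × 2.88/3.3 = 2.801 km.
Net surface drop = e − u = 3.21 km − 2.801 km = e (ρ_m − ρ_c)/ρ_m = 0.409 km.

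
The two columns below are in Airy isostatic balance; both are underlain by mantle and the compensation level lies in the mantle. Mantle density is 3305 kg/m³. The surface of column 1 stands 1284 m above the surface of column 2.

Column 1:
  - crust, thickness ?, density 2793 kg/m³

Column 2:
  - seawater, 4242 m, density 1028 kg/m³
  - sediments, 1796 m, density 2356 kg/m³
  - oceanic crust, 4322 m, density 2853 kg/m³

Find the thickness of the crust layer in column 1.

Take the compensation level at the base of the deeper column (depth z_c below the surface of column 1) and equate Σ ρ_i t_i down to z_c; mantle fills any gap and the z_c terms cancel.
Column 1: x×2793 + (z_c − 0 − x)×3305
Column 2: 1284×0 + 4242×1028 + 1796×2356 + 4322×2853 + (z_c − 1284 − 10360)×3305
The z_c×3305 term appears on both sides and cancels. Collect the known terms of each column as K = Σ(ρt)_known − 3305 × (depth of known layers): K_1 = 0 − 3305×0 = 0; K_2 = 20922818 − 3305×(1284 + 10360) = −17560602.
Balance: K_1 − x×(3305 − 2793) = K_2, so x = (K_1 − K_2)/(3305 − 2793) = 17560600/512 = 34300 m.

34300 m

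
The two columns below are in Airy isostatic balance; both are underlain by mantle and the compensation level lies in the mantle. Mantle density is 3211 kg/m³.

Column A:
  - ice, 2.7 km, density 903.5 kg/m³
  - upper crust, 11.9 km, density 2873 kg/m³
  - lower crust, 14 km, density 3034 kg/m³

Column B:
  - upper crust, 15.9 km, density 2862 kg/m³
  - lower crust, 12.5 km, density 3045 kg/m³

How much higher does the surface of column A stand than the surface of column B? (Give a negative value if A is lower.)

1.59 km

For any compensation level in the mantle, the mantle terms cancel and isostasy reduces to e = (Σt_A − Σt_B) − (Σ(ρt)_A − Σ(ρt)_B) / ρ_m.
Σt_A = 28.6 km; Σt_B = 28.4 km; Σ(ρt)_A = 79104.15; Σ(ρt)_B = 83568.3 (in km·kg/m³).
e = (28.6 − 28.4) − (79104.15 − 83568.3) / 3211 = 1.59 km.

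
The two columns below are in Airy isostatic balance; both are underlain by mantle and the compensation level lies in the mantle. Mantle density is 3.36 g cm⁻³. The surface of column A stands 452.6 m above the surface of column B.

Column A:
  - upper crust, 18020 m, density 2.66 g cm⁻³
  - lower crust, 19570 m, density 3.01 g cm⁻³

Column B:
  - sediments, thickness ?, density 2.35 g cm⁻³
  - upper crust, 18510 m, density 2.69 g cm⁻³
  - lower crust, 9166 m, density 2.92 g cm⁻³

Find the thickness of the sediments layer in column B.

Take the compensation level at the base of the deeper column (depth z_c below the surface of column A) and equate Σ ρ_i t_i down to z_c; mantle fills any gap and the z_c terms cancel.
Column A: 18020×2.66 + 19570×3.01 + (z_c − 37590)×3.36
Column B: 452.6×0 + x×2.35 + 18510×2.69 + 9166×2.92 + (z_c − 452.6 − 27676 − x)×3.36
The z_c×3.36 term appears on both sides and cancels. Collect the known terms of each column as K = Σ(ρt)_known − 3.36 × (depth of known layers): K_A = 106838.9 − 3.36×37590 = −19463.5; K_B = 76556.62 − 3.36×(452.6 + 27676) = −17955.476.
Balance: K_A = K_B − x×(3.36 − 2.35), so x = (K_B − K_A)/(3.36 − 2.35) = 1508.02/1.01 = 1490 m.

1490 m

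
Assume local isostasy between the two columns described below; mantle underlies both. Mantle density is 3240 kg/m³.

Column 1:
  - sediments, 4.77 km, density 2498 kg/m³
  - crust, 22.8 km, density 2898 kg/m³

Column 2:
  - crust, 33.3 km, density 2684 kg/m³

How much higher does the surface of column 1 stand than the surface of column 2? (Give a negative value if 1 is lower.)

For any compensation level in the mantle, the mantle terms cancel and isostasy reduces to e = (Σt_1 − Σt_2) − (Σ(ρt)_1 − Σ(ρt)_2) / ρ_m.
Σt_1 = 27.57 km; Σt_2 = 33.3 km; Σ(ρt)_1 = 77989.86; Σ(ρt)_2 = 89377.2 (in km·kg/m³).
e = (27.57 − 33.3) − (77989.86 − 89377.2) / 3240 = −2.22 km.

−2.22 km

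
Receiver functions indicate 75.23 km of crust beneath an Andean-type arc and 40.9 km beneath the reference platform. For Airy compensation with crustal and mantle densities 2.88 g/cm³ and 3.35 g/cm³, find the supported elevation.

4.82 km

Excess crust Δ = 75.23 km − 40.9 km = 34.33 km, split between elevation h and root r with h + r = Δ.
Airy balance ρ_c h = (ρ_m − ρ_c) r gives r = h ρ_c/(ρ_m − ρ_c), so h (1 + ρ_c/(ρ_m − ρ_c)) = Δ, i.e. h = Δ (ρ_m − ρ_c)/ρ_m.
h = 34.33 km × 0.47/3.35 = 4.82 km.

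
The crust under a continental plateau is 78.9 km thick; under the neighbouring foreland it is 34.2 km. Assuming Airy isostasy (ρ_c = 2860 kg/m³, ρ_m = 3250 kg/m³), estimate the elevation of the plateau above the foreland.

5.36 km

Excess crust Δ = 78.9 km − 34.2 km = 44.7 km, split between elevation h and root r with h + r = Δ.
Airy balance ρ_c h = (ρ_m − ρ_c) r gives r = h ρ_c/(ρ_m − ρ_c), so h (1 + ρ_c/(ρ_m − ρ_c)) = Δ, i.e. h = Δ (ρ_m − ρ_c)/ρ_m.
h = 44.7 km × 390/3250 = 5.36 km.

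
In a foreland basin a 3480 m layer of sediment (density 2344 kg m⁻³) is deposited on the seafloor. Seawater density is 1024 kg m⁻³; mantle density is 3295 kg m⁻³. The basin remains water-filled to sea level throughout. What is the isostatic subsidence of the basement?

Submarine loading: the sediment displaces seawater, and the subsidence is in turn flooded, so s (ρ_m − ρ_w) = t (ρ_sed − ρ_w).
s = 3480 m × (2344 − 1024) / (3295 − 1024) = 2020 m.

2020 m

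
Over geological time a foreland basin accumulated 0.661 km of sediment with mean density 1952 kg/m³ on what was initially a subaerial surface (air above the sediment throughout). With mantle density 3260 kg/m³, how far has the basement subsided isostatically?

Subaerial load: s = t ρ_sed / ρ_m = 0.661 km × 1952/3260 = 0.396 km.

0.396 km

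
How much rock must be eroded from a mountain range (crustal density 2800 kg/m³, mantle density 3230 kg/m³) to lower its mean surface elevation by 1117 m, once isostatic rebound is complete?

8390 m

Net drop Δ = e − u = e − e ρ_c/ρ_m = e (ρ_m − ρ_c)/ρ_m.
e = Δ ρ_m/(ρ_m − ρ_c) = 1117 m × 3230/430 = 8390 m.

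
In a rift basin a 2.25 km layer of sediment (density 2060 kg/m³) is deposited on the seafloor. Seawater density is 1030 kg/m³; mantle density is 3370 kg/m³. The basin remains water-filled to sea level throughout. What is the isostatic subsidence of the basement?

0.99 km

Submarine loading: the sediment displaces seawater, and the subsidence is in turn flooded, so s (ρ_m − ρ_w) = t (ρ_sed − ρ_w).
s = 2.25 km × (2060 − 1030) / (3370 − 1030) = 0.99 km.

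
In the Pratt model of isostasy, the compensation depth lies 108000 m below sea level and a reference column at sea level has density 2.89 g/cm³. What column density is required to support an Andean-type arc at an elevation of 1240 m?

Pratt balance: ρ_ref D = ρ (D + h).
ρ = ρ_ref D/(D + h) = 2.89 × 108000 m/(108000 m + 1240 m) = 2.86 g/cm³.

2.86 g/cm³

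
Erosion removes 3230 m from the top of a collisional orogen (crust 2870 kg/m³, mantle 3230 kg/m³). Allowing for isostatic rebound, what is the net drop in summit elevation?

Rebound u = e ρ_c/ρ_m = 3230 m × 2870/3230 = 2870 m.
Net surface drop = e − u = 3230 m − 2870 m = e (ρ_m − ρ_c)/ρ_m = 360 m.

360 m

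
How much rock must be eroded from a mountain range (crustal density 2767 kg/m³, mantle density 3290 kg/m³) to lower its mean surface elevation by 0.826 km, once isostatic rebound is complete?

Net drop Δ = e − u = e − e ρ_c/ρ_m = e (ρ_m − ρ_c)/ρ_m.
e = Δ ρ_m/(ρ_m − ρ_c) = 0.826 km × 3290/523 = 5.2 km.

5.2 km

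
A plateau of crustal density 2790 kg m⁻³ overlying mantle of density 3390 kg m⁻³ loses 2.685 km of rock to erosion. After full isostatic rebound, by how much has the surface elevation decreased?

0.475 km

Rebound u = e ρ_c/ρ_m = 2.685 km × 2790/3390 = 2.21 km.
Net surface drop = e − u = 2.685 km − 2.21 km = e (ρ_m − ρ_c)/ρ_m = 0.475 km.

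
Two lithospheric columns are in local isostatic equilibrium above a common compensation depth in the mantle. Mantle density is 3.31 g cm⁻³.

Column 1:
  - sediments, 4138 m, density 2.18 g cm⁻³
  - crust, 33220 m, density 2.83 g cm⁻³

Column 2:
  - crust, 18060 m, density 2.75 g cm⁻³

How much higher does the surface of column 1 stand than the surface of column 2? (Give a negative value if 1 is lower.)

For any compensation level in the mantle, the mantle terms cancel and isostasy reduces to e = (Σt_1 − Σt_2) − (Σ(ρt)_1 − Σ(ρt)_2) / ρ_m.
Σt_1 = 37358 m; Σt_2 = 18060 m; Σ(ρt)_1 = 103033.44; Σ(ρt)_2 = 49665 (in m·g cm⁻³).
e = (37358 − 18060) − (103033.44 − 49665) / 3.31 = 3170 m.

3170 m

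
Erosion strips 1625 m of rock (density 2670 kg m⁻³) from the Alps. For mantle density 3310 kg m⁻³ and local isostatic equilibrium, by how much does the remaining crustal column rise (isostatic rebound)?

Unloading: uplift u = e ρ_c/ρ_m = 1625 m × 2670/3310 = 1310 m.

1310 m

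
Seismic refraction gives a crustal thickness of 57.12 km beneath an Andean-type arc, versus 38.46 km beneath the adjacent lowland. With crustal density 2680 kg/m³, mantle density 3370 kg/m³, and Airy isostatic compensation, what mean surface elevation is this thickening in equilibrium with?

Excess crust Δ = 57.12 km − 38.46 km = 18.66 km, split between elevation h and root r with h + r = Δ.
Airy balance ρ_c h = (ρ_m − ρ_c) r gives r = h ρ_c/(ρ_m − ρ_c), so h (1 + ρ_c/(ρ_m − ρ_c)) = Δ, i.e. h = Δ (ρ_m − ρ_c)/ρ_m.
h = 18.66 km × 690/3370 = 3.82 km.

3.82 km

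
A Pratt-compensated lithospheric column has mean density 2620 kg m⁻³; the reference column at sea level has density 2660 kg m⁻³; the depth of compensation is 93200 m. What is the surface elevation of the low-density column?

1420 m

ρ_ref D = ρ (D + h) → h = D (ρ_ref − ρ)/ρ.
h = 93200 m × (2660 − 2620)/2620 = 1420 m.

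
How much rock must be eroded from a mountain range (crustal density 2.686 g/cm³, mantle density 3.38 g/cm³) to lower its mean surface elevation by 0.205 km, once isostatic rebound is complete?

0.998 km

Net drop Δ = e − u = e − e ρ_c/ρ_m = e (ρ_m − ρ_c)/ρ_m.
e = Δ ρ_m/(ρ_m − ρ_c) = 0.205 km × 3.38/0.694 = 0.998 km.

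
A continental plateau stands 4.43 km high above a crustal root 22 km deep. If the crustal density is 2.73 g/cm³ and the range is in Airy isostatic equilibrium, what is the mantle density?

3.28 g/cm³

Airy balance: ρ_c h = (ρ_m − ρ_c) r → ρ_m = ρ_c (1 + h/r).
ρ_m = 2.73 × (1 + 4.43 km/22 km) = 3.28 g/cm³.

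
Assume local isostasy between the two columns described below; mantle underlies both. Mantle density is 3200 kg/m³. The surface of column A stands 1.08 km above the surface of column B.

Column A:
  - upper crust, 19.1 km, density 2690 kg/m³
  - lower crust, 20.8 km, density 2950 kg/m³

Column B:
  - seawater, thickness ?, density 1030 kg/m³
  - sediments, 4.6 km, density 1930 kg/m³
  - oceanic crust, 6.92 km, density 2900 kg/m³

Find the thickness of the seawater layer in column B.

Take the compensation level at the base of the deeper column (depth z_c below the surface of column A) and equate Σ ρ_i t_i down to z_c; mantle fills any gap and the z_c terms cancel.
Column A: 19.1×2690 + 20.8×2950 + (z_c − 39.9)×3200
Column B: 1.08×0 + x×1030 + 4.6×1930 + 6.92×2900 + (z_c − 1.08 − 11.52 − x)×3200
The z_c×3200 term appears on both sides and cancels. Collect the known terms of each column as K = Σ(ρt)_known − 3200 × (depth of known layers): K_A = 112739 − 3200×39.9 = −14941; K_B = 28946 − 3200×(1.08 + 11.52) = −11374.
Balance: K_A = K_B − x×(3200 − 1030), so x = (K_B − K_A)/(3200 − 1030) = 3567/2170 = 1.64 km.

1.64 km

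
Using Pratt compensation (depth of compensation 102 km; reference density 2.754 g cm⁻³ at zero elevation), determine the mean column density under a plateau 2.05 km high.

2.7 g cm⁻³

Pratt balance: ρ_ref D = ρ (D + h).
ρ = ρ_ref D/(D + h) = 2.754 × 102 km/(102 km + 2.05 km) = 2.7 g cm⁻³.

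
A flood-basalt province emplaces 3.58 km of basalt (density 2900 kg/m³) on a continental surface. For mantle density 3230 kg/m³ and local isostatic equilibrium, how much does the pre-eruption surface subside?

Subaerial loading: s = t ρ_load / ρ_m.
s = 3.58 km × 2900/3230 = 3.21 km.

3.21 km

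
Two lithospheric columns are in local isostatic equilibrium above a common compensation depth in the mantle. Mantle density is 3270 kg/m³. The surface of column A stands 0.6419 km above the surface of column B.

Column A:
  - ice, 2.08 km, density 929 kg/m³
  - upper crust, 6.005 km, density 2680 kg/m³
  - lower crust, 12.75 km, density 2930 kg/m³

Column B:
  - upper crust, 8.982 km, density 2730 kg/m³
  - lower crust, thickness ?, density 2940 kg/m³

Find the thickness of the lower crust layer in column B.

17.6 km

Take the compensation level at the base of the deeper column (depth z_c below the surface of column A) and equate Σ ρ_i t_i down to z_c; mantle fills any gap and the z_c terms cancel.
Column A: 2.08×929 + 6.005×2680 + 12.75×2930 + (z_c − 20.835)×3270
Column B: 0.6419×0 + 8.982×2730 + x×2940 + (z_c − 0.6419 − 8.982 − x)×3270
The z_c×3270 term appears on both sides and cancels. Collect the known terms of each column as K = Σ(ρt)_known − 3270 × (depth of known layers): K_A = 55383.22 − 3270×20.835 = −12747.23; K_B = 24520.86 − 3270×(0.6419 + 8.982) = −6949.293.
Balance: K_A = K_B − x×(3270 − 2940), so x = (K_B − K_A)/(3270 − 2940) = 5797.94/330 = 17.6 km.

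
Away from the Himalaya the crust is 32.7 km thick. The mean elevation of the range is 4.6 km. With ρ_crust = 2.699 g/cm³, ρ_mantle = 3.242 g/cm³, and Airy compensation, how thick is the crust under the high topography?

Root depth r = h ρ_c / (ρ_m − ρ_c) = 4.6 km × 2.699 / 0.543 = 22.86 km.
Total thickness = T + h + r = 32.7 km + 4.6 km + 22.86 km = 60.2 km.

60.2 km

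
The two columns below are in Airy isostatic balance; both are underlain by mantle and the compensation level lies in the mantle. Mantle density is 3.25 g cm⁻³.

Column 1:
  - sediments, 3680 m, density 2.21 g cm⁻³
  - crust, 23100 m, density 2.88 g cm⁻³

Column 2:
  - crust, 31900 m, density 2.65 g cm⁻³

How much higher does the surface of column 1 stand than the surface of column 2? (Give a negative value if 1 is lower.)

For any compensation level in the mantle, the mantle terms cancel and isostasy reduces to e = (Σt_1 − Σt_2) − (Σ(ρt)_1 − Σ(ρt)_2) / ρ_m.
Σt_1 = 26780 m; Σt_2 = 31900 m; Σ(ρt)_1 = 74660.8; Σ(ρt)_2 = 84535 (in m·g cm⁻³).
e = (26780 − 31900) − (74660.8 − 84535) / 3.25 = −2080 m.

−2080 m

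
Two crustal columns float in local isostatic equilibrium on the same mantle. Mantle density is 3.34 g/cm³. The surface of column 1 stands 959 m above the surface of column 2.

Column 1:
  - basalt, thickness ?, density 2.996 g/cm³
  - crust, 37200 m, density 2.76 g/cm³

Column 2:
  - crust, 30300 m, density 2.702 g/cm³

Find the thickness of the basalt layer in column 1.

Take the compensation level at the base of the deeper column (depth z_c below the surface of column 1) and equate Σ ρ_i t_i down to z_c; mantle fills any gap and the z_c terms cancel.
Column 1: x×2.996 + 37200×2.76 + (z_c − 37200 − x)×3.34
Column 2: 959×0 + 30300×2.702 + (z_c − 959 − 30300)×3.34
The z_c×3.34 term appears on both sides and cancels. Collect the known terms of each column as K = Σ(ρt)_known − 3.34 × (depth of known layers): K_1 = 102672 − 3.34×37200 = −21576; K_2 = 81870.6 − 3.34×(959 + 30300) = −22534.46.
Balance: K_1 − x×(3.34 − 2.996) = K_2, so x = (K_1 − K_2)/(3.34 − 2.996) = 958.46/0.344 = 2790 m.

2790 m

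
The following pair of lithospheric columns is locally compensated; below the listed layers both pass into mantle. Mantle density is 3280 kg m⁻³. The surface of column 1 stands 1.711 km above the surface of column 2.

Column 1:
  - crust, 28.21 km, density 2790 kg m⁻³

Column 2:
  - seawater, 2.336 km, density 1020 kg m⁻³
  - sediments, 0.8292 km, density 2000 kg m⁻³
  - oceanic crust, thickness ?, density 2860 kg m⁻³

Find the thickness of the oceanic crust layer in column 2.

Take the compensation level at the base of the deeper column (depth z_c below the surface of column 1) and equate Σ ρ_i t_i down to z_c; mantle fills any gap and the z_c terms cancel.
Column 1: 28.21×2790 + (z_c − 28.21)×3280
Column 2: 1.711×0 + 2.336×1020 + 0.8292×2000 + x×2860 + (z_c − 1.711 − 3.1652 − x)×3280
The z_c×3280 term appears on both sides and cancels. Collect the known terms of each column as K = Σ(ρt)_known − 3280 × (depth of known layers): K_1 = 78705.9 − 3280×28.21 = −13822.9; K_2 = 4041.12 − 3280×(1.711 + 3.1652) = −11952.816.
Balance: K_1 = K_2 − x×(3280 − 2860), so x = (K_2 − K_1)/(3280 − 2860) = 1870.08/420 = 4.45 km.

4.45 km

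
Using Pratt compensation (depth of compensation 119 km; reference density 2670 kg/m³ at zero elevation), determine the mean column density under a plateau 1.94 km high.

2630 kg/m³

Pratt balance: ρ_ref D = ρ (D + h).
ρ = ρ_ref D/(D + h) = 2670 × 119 km/(119 km + 1.94 km) = 2630 kg/m³.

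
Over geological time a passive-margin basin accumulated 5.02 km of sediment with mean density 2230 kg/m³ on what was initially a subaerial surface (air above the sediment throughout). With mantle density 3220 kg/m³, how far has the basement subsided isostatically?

Subaerial load: s = t ρ_sed / ρ_m = 5.02 km × 2230/3220 = 3.48 km.

3.48 km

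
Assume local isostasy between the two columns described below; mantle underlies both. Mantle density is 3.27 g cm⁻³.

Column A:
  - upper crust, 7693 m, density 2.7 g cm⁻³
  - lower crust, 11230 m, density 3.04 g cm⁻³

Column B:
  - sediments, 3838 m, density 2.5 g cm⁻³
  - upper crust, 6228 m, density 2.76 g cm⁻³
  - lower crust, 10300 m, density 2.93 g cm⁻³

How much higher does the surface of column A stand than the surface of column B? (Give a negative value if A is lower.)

−815 m

For any compensation level in the mantle, the mantle terms cancel and isostasy reduces to e = (Σt_A − Σt_B) − (Σ(ρt)_A − Σ(ρt)_B) / ρ_m.
Σt_A = 18923 m; Σt_B = 20366 m; Σ(ρt)_A = 54910.3; Σ(ρt)_B = 56963.28 (in m·g cm⁻³).
e = (18923 − 20366) − (54910.3 − 56963.28) / 3.27 = −815 m.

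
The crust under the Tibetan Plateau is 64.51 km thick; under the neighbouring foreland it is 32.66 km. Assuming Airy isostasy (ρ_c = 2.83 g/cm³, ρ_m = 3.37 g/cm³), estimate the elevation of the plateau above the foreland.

5.1 km

Excess crust Δ = 64.51 km − 32.66 km = 31.85 km, split between elevation h and root r with h + r = Δ.
Airy balance ρ_c h = (ρ_m − ρ_c) r gives r = h ρ_c/(ρ_m − ρ_c), so h (1 + ρ_c/(ρ_m − ρ_c)) = Δ, i.e. h = Δ (ρ_m − ρ_c)/ρ_m.
h = 31.85 km × 0.54/3.37 = 5.1 km.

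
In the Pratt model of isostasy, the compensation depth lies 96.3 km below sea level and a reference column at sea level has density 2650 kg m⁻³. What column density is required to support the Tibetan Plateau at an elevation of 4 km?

Pratt balance: ρ_ref D = ρ (D + h).
ρ = ρ_ref D/(D + h) = 2650 × 96.3 km/(96.3 km + 4 km) = 2540 kg m⁻³.

2540 kg m⁻³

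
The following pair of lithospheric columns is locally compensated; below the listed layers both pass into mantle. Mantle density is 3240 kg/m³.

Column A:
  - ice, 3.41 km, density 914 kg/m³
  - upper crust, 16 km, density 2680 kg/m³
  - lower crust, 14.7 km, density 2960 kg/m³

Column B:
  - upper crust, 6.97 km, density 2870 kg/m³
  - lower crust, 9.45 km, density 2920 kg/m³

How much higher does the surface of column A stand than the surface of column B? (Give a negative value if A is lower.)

4.75 km

For any compensation level in the mantle, the mantle terms cancel and isostasy reduces to e = (Σt_A − Σt_B) − (Σ(ρt)_A − Σ(ρt)_B) / ρ_m.
Σt_A = 34.11 km; Σt_B = 16.42 km; Σ(ρt)_A = 89508.74; Σ(ρt)_B = 47597.9 (in km·kg/m³).
e = (34.11 − 16.42) − (89508.74 − 47597.9) / 3240 = 4.75 km.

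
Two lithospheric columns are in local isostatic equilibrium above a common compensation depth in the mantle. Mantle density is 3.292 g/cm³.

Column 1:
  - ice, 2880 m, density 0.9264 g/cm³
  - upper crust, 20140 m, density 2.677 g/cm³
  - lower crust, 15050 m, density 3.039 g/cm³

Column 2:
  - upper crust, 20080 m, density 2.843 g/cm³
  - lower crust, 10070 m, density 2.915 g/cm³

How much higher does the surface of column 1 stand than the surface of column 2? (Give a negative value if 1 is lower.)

For any compensation level in the mantle, the mantle terms cancel and isostasy reduces to e = (Σt_1 − Σt_2) − (Σ(ρt)_1 − Σ(ρt)_2) / ρ_m.
Σt_1 = 38070 m; Σt_2 = 30150 m; Σ(ρt)_1 = 102319.762; Σ(ρt)_2 = 86441.49 (in m·g/cm³).
e = (38070 − 30150) − (102319.762 − 86441.49) / 3.292 = 3100 m.

3100 m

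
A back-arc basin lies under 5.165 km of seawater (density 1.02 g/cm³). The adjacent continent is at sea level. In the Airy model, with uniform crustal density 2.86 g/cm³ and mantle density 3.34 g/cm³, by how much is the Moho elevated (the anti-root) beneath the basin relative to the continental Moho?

19.8 km

Isostatic balance requires: replacing crust with seawater at the top is compensated by replacing crust with mantle at the base: d (ρ_c − ρ_w) = a (ρ_m − ρ_c).
a = d (ρ_c − ρ_w)/(ρ_m − ρ_c) = 5.165 km × 1.84/0.48 = 19.8 km.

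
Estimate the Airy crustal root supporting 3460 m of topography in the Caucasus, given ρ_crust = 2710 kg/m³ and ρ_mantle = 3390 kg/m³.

13800 m

Equating mass per unit area of the two columns: the weight of the topography is balanced by the buoyancy of the root, ρ_c h = (ρ_m − ρ_c) r.
r = h · ρ_c / (ρ_m − ρ_c) = 3460 m × 2710 / (3390 − 2710) = 13800 m.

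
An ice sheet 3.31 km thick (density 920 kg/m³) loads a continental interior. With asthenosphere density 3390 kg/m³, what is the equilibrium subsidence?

0.898 km

Balancing pressure at the compensation depth: the ice load ρ_ice t is balanced by mantle displaced below, ρ_m s.
s = t ρ_ice / ρ_m = 3.31 km × 920/3390 = 0.898 km.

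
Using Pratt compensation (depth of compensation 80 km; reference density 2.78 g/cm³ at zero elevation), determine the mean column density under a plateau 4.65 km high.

Pratt balance: ρ_ref D = ρ (D + h).
ρ = ρ_ref D/(D + h) = 2.78 × 80 km/(80 km + 4.65 km) = 2.63 g/cm³.

2.63 g/cm³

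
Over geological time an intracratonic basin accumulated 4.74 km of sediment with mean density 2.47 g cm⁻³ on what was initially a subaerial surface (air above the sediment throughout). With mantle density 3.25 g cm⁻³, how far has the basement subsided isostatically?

Subaerial load: s = t ρ_sed / ρ_m = 4.74 km × 2.47/3.25 = 3.6 km.

3.6 km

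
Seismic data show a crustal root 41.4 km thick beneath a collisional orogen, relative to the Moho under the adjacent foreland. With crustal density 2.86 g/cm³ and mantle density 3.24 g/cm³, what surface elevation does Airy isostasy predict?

5.5 km

Equating mass per unit area of the two columns: ρ_c h = (ρ_m − ρ_c) r.
h = r (ρ_m − ρ_c) / ρ_c = 41.4 km × (3.24 − 2.86) / 2.86 = 5.5 km.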